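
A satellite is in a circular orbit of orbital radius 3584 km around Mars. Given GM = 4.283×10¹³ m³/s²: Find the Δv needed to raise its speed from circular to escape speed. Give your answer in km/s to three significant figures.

Δv ≈ 1.43 km/s

r = 3584 km = 3.584×10⁶ m.
Circular speed v_c = √(μ/r) = 3457 m/s.
Escape speed v_esc = √(2μ/r) = √2 × v_c = 4889 m/s.
Δv = v_esc − v_c = 1432 m/s = 1.432 km/s.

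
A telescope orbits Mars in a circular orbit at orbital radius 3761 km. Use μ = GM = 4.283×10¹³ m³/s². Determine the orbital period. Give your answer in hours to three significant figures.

T ≈ 1.95 hours

r = 3761 km = 3.761×10⁶ m.
Kepler's third law: T = 2π√(r³/μ) = 2π√((3.761×10⁶)³ / 4.283×10¹³).
r³/μ = 1.242×10⁶ s², so T = 2π × 1.115×10³ = 7.003×10³ s.
Converting: 7.003×10³ s ÷ 3600 = 1.945 hours.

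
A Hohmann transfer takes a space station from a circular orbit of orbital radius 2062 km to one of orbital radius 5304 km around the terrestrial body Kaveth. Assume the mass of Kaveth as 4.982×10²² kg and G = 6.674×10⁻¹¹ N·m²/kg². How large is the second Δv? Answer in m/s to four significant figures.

Δv ≈ 199.3 m/s

μ = GM = 6.674×10⁻¹¹ × 4.982×10²² = 3.325×10¹² m³/s².
r₁ = 2062 km = 2.062×10⁶ m.
r₂ = 5304 km = 5.304×10⁶ m.
Transfer ellipse a_t = (r₁ + r₂)/2 = 3.683×10⁶ m.
At r₁: circular v_c1 = √(μ/r₁) = 1270 m/s; transfer-periapsis v_p = √[μ(2/r₁ − 1/a_t)] = 1524 m/s.
At r₂: circular v_c2 = √(μ/r₂) = 791.8 m/s; transfer-apoapsis v_a = √[μ(2/r₂ − 1/a_t)] = 592.4 m/s.
Δv₂ = v_c2 − v_a = 199.3 m/s.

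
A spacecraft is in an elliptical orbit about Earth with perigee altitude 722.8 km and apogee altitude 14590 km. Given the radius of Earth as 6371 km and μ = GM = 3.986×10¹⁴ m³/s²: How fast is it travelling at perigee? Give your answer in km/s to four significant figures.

v ≈ 9.163 km/s

r_p = 6371 + 722.8 = 7093.8 km = 7.0938×10⁶ m.
r_a = 6371 + 14590 = 20961 km = 2.0961×10⁷ m.
Semi-major axis a = (r_p + r_a)/2 = 14027 km = 1.403×10⁷ m.
Vis-viva: v² = μ(2/r − 1/a) = 3.986×10¹⁴ × (2.819×10⁻⁷ − 7.129×10⁻⁸) = 8.396×10⁷ m²/s².
v = 9163 m/s = 9.163 km/s.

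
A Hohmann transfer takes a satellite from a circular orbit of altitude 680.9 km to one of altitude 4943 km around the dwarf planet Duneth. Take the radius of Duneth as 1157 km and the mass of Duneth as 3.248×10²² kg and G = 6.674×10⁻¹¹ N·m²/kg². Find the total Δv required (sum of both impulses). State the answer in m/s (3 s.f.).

μ = GM = 6.674×10⁻¹¹ × 3.248×10²² = 2.168×10¹² m³/s².
r₁ = 1157 + 680.9 = 1837.9 km = 1.8379×10⁶ m.
r₂ = 1157 + 4943 = 6100.0 km = 6.1000×10⁶ m.
Transfer ellipse a_t = (r₁ + r₂)/2 = 3.969×10⁶ m.
At r₁: circular v_c1 = √(μ/r₁) = 1086 m/s; transfer-periapsis v_p = √[μ(2/r₁ − 1/a_t)] = 1346 m/s.
Δv₁ = v_p − v_c1 = 260.4 m/s.
At r₂: circular v_c2 = √(μ/r₂) = 596.1 m/s; transfer-apoapsis v_a = √[μ(2/r₂ − 1/a_t)] = 405.7 m/s.
Δv₂ = v_c2 − v_a = 190.5 m/s.
Total Δv = Δv₁ + Δv₂ = 450.8 m/s.

Δv_total ≈ 451 m/s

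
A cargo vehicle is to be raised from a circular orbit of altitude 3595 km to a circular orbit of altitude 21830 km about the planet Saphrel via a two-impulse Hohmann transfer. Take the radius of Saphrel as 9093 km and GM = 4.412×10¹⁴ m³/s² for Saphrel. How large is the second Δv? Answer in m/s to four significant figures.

Δv ≈ 895.9 m/s

r₁ = 9093 + 3595 = 12688 km = 1.2688×10⁷ m.
r₂ = 9093 + 21830 = 30923 km = 3.0923×10⁷ m.
Transfer ellipse a_t = (r₁ + r₂)/2 = 2.181×10⁷ m.
At r₁: circular v_c1 = √(μ/r₁) = 5897 m/s; transfer-periapsis v_p = √[μ(2/r₁ − 1/a_t)] = 7022 m/s.
At r₂: circular v_c2 = √(μ/r₂) = 3777 m/s; transfer-apoapsis v_a = √[μ(2/r₂ − 1/a_t)] = 2881 m/s.
Δv₂ = v_c2 − v_a = 895.9 m/s.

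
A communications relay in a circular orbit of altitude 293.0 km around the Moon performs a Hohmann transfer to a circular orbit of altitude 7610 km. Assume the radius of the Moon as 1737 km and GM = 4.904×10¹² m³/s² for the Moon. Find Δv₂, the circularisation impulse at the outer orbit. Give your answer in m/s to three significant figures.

Δv ≈ 292 m/s

r₁ = 1737 + 293.0 = 2030.0 km = 2.0300×10⁶ m.
r₂ = 1737 + 7610 = 9347.0 km = 9.3470×10⁶ m.
Transfer ellipse a_t = (r₁ + r₂)/2 = 5.688×10⁶ m.
At r₁: circular v_c1 = √(μ/r₁) = 1554 m/s; transfer-perilune v_p = √[μ(2/r₁ − 1/a_t)] = 1992 m/s.
At r₂: circular v_c2 = √(μ/r₂) = 724.3 m/s; transfer-apolune v_a = √[μ(2/r₂ − 1/a_t)] = 432.7 m/s.
Δv₂ = v_c2 − v_a = 291.6 m/s.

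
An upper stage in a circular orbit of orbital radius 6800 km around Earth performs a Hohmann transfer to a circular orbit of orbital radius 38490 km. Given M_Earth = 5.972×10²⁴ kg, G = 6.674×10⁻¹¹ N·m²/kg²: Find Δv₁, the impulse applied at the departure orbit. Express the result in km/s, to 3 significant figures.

Δv ≈ 2.33 km/s

μ = GM = 6.674×10⁻¹¹ × 5.972×10²⁴ = 3.986×10¹⁴ m³/s².
r₁ = 6800 km = 6.800×10⁶ m.
r₂ = 38490 km = 3.849×10⁷ m.
Transfer ellipse a_t = (r₁ + r₂)/2 = 2.264×10⁷ m.
At r₁: circular v_c1 = √(μ/r₁) = 7656 m/s; transfer-perigee v_p = √[μ(2/r₁ − 1/a_t)] = 9981 m/s.
Δv₁ = v_p − v_c1 = 2325 m/s.
= 2.325 km/s.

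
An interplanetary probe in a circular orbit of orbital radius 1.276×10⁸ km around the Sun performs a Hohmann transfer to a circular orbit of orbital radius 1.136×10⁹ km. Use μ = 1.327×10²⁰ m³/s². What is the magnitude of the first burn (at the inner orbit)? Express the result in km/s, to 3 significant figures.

Δv ≈ 11.0 km/s

r₁ = 1.276×10⁸ km = 1.276×10¹¹ m.
r₂ = 1.136×10⁹ km = 1.136×10¹² m.
Transfer ellipse a_t = (r₁ + r₂)/2 = 6.318×10¹¹ m.
At r₁: circular v_c1 = √(μ/r₁) = 32250 m/s; transfer-perihelion v_p = √[μ(2/r₁ − 1/a_t)] = 43240 m/s.
Δv₁ = v_p − v_c1 = 10990 m/s.
= 10.99 km/s.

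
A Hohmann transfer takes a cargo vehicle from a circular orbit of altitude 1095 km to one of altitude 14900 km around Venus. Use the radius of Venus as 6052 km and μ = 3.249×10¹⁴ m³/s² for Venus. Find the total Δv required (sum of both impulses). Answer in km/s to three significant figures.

r₁ = 6052 + 1095 = 7147.0 km = 7.1470×10⁶ m.
r₂ = 6052 + 14900 = 20952 km = 2.0952×10⁷ m.
Transfer ellipse a_t = (r₁ + r₂)/2 = 1.405×10⁷ m.
At r₁: circular v_c1 = √(μ/r₁) = 6742 m/s; transfer-periapsis v_p = √[μ(2/r₁ − 1/a_t)] = 8234 m/s.
Δv₁ = v_p − v_c1 = 1491 m/s.
At r₂: circular v_c2 = √(μ/r₂) = 3938 m/s; transfer-apoapsis v_a = √[μ(2/r₂ − 1/a_t)] = 2809 m/s.
Δv₂ = v_c2 − v_a = 1129 m/s.
Total Δv = Δv₁ + Δv₂ = 2621 m/s = 2.621 km/s.

Δv_total ≈ 2.62 km/s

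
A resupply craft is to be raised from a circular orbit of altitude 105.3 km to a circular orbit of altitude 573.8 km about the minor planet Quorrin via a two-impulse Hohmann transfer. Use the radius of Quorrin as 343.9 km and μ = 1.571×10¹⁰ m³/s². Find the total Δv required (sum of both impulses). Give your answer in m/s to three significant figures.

r₁ = 343.9 + 105.3 = 449.20 km = 4.4920×10⁵ m.
r₂ = 343.9 + 573.8 = 917.70 km = 9.1770×10⁵ m.
Transfer ellipse a_t = (r₁ + r₂)/2 = 6.834×10⁵ m.
At r₁: circular v_c1 = √(μ/r₁) = 187.0 m/s; transfer-periapsis v_p = √[μ(2/r₁ − 1/a_t)] = 216.7 m/s.
Δv₁ = v_p − v_c1 = 29.69 m/s.
At r₂: circular v_c2 = √(μ/r₂) = 130.8 m/s; transfer-apoapsis v_a = √[μ(2/r₂ − 1/a_t)] = 106.1 m/s.
Δv₂ = v_c2 − v_a = 24.77 m/s.
Total Δv = Δv₁ + Δv₂ = 54.46 m/s.

Δv_total ≈ 54.5 m/s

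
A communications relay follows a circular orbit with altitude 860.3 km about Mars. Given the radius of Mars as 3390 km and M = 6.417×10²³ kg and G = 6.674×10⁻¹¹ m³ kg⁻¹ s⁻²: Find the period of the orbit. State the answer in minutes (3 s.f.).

T ≈ 140 minutes

μ = GM = 6.674×10⁻¹¹ × 6.417×10²³ = 4.283×10¹³ m³/s².
r = 3390 + 860.3 = 4250.3 km = 4.2503×10⁶ m.
Kepler's third law: T = 2π√(r³/μ) = 2π√((4.250×10⁶)³ / 4.283×10¹³).
r³/μ = 1.793×10⁶ s², so T = 2π × 1.339×10³ = 8.413×10³ s.
Converting: 8.413×10³ s ÷ 60.00 = 140.2 minutes.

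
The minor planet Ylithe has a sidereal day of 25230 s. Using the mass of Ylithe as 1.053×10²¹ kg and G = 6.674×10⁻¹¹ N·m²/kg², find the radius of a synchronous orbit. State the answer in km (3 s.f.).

r_sync ≈ 1040 km

μ = GM = 6.674×10⁻¹¹ × 1.053×10²¹ = 7.028×10¹⁰ m³/s².
A synchronous orbit has period T, so by Kepler's third law a = (μT²/4π²)^(1/3).
μT²/4π² = 7.028×10¹⁰ × (2.523×10⁴)² / 39.48 = 1.133×10¹⁸ m³.
a = 1.043×10⁶ m = 1042.5 km.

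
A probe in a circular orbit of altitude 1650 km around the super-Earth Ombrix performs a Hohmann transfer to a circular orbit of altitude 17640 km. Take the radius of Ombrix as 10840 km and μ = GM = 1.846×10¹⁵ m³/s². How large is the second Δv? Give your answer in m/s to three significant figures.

Δv ≈ 1760 m/s

r₁ = 10840 + 1650 = 12490 km = 1.2490×10⁷ m.
r₂ = 10840 + 17640 = 28480 km = 2.8480×10⁷ m.
Transfer ellipse a_t = (r₁ + r₂)/2 = 2.048×10⁷ m.
At r₁: circular v_c1 = √(μ/r₁) = 12160 m/s; transfer-periapsis v_p = √[μ(2/r₁ − 1/a_t)] = 14330 m/s.
At r₂: circular v_c2 = √(μ/r₂) = 8051 m/s; transfer-apoapsis v_a = √[μ(2/r₂ − 1/a_t)] = 6287 m/s.
Δv₂ = v_c2 − v_a = 1764 m/s.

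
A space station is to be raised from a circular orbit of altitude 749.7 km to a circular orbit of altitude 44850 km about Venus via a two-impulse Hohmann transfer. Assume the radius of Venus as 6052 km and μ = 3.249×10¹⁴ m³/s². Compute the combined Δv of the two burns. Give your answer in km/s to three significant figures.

r₁ = 6052 + 749.7 = 6801.7 km = 6.8017×10⁶ m.
r₂ = 6052 + 44850 = 50902 km = 5.0902×10⁷ m.
Transfer ellipse a_t = (r₁ + r₂)/2 = 2.885×10⁷ m.
At r₁: circular v_c1 = √(μ/r₁) = 6911 m/s; transfer-periapsis v_p = √[μ(2/r₁ − 1/a_t)] = 9180 m/s.
Δv₁ = v_p − v_c1 = 2269 m/s.
At r₂: circular v_c2 = √(μ/r₂) = 2526 m/s; transfer-apoapsis v_a = √[μ(2/r₂ − 1/a_t)] = 1227 m/s.
Δv₂ = v_c2 − v_a = 1300 m/s.
Total Δv = Δv₁ + Δv₂ = 3568 m/s = 3.568 km/s.

Δv_total ≈ 3.57 km/s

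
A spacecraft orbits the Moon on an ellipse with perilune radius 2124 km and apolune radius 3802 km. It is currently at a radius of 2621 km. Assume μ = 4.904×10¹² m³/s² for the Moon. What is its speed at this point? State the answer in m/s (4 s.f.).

v ≈ 1445 m/s

Semi-major axis a = (r_p + r_a)/2 = 2963.0 km = 2.963×10⁶ m.
Vis-viva: v² = μ(2/r − 1/a) = 4.904×10¹² × (7.631×10⁻⁷ − 3.375×10⁻⁷) = 2.087×10⁶ m²/s².
v = 1445 m/s.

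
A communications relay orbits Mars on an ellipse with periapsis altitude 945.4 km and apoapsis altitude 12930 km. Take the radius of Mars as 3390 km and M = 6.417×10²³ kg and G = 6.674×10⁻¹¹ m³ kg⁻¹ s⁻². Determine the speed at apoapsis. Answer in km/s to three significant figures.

μ = GM = 6.674×10⁻¹¹ × 6.417×10²³ = 4.283×10¹³ m³/s².
r_p = 3390 + 945.4 = 4335.4 km = 4.3354×10⁶ m.
r_a = 3390 + 12930 = 16320 km = 1.6320×10⁷ m.
Semi-major axis a = (r_p + r_a)/2 = 10328 km = 1.033×10⁷ m.
Vis-viva: v² = μ(2/r − 1/a) = 4.283×10¹³ × (1.225×10⁻⁷ − 9.683×10⁻⁸) = 1.102×10⁶ m²/s².
v = 1050 m/s = 1.050 km/s.

v ≈ 1.05 km/s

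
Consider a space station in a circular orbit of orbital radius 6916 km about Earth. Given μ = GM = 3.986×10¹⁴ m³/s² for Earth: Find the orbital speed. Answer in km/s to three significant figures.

r = 6916 km = 6.916×10⁶ m.
For a circular orbit v = √(μ/r) = √(3.986×10¹⁴ / 6.916×10⁶) = √(5.763×10⁷) = 7592 m/s.
That is 7.592 km/s.

v ≈ 7.59 km/s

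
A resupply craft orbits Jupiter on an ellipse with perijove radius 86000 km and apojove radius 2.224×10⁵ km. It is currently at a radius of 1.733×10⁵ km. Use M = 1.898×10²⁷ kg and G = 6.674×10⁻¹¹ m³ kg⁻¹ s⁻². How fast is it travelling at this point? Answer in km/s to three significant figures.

μ = GM = 6.674×10⁻¹¹ × 1.898×10²⁷ = 1.267×10¹⁷ m³/s².
Semi-major axis a = (r_p + r_a)/2 = 1.5420×10⁵ km = 1.542×10⁸ m.
Vis-viva: v² = μ(2/r − 1/a) = 1.267×10¹⁷ × (1.154×10⁻⁸ − 6.485×10⁻⁹) = 6.404×10⁸ m²/s².
v = 25310 m/s = 25.31 km/s.

v ≈ 25.3 km/s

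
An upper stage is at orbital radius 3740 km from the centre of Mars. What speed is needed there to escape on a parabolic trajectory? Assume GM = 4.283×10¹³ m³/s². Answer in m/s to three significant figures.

v_esc ≈ 4790 m/s

r = 3740 km = 3.740×10⁶ m.
Escape speed v_esc = √(2μ/r) = √(2 × 4.283×10¹³ / 3.740×10⁶) = √(2.290×10⁷) = 4786 m/s.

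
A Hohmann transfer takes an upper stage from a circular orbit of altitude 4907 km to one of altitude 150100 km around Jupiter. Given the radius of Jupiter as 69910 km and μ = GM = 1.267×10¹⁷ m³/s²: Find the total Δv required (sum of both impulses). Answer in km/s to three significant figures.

r₁ = 69910 + 4907 = 74817 km = 7.4817×10⁷ m.
r₂ = 69910 + 150100 = 220010 km = 2.2001×10⁸ m.
Transfer ellipse a_t = (r₁ + r₂)/2 = 1.474×10⁸ m.
At r₁: circular v_c1 = √(μ/r₁) = 41150 m/s; transfer-perijove v_p = √[μ(2/r₁ − 1/a_t)] = 50270 m/s.
Δv₁ = v_p − v_c1 = 9122 m/s.
At r₂: circular v_c2 = √(μ/r₂) = 24000 m/s; transfer-apojove v_a = √[μ(2/r₂ − 1/a_t)] = 17100 m/s.
Δv₂ = v_c2 − v_a = 6901 m/s.
Total Δv = Δv₁ + Δv₂ = 16020 m/s = 16.02 km/s.

Δv_total ≈ 16.0 km/s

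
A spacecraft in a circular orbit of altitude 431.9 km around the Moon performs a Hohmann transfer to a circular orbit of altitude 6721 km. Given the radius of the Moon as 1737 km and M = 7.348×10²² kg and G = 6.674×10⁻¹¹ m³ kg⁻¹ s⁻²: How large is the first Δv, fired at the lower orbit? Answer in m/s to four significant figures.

Δv ≈ 393.5 m/s

μ = GM = 6.674×10⁻¹¹ × 7.348×10²² = 4.904×10¹² m³/s².
r₁ = 1737 + 431.9 = 2168.9 km = 2.1689×10⁶ m.
r₂ = 1737 + 6721 = 8458.0 km = 8.4580×10⁶ m.
Transfer ellipse a_t = (r₁ + r₂)/2 = 5.313×10⁶ m.
At r₁: circular v_c1 = √(μ/r₁) = 1504 m/s; transfer-perilune v_p = √[μ(2/r₁ − 1/a_t)] = 1897 m/s.
Δv₁ = v_p − v_c1 = 393.5 m/s.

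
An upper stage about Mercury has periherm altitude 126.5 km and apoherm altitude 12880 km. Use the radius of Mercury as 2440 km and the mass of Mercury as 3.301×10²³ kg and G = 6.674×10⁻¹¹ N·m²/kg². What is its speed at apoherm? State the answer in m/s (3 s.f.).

μ = GM = 6.674×10⁻¹¹ × 3.301×10²³ = 2.203×10¹³ m³/s².
r_p = 2440 + 126.5 = 2566.5 km = 2.5665×10⁶ m.
r_a = 2440 + 12880 = 15320 km = 1.5320×10⁷ m.
Semi-major axis a = (r_p + r_a)/2 = 8943.2 km = 8.943×10⁶ m.
Vis-viva: v² = μ(2/r − 1/a) = 2.203×10¹³ × (1.305×10⁻⁷ − 1.118×10⁻⁷) = 4.127×10⁵ m²/s².
v = 642.4 m/s.

v ≈ 642 m/s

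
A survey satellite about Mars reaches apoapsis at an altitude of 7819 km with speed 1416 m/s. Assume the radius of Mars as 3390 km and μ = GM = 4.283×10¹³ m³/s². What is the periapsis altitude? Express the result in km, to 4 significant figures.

periapsis altitude ≈ 597.0 km

r_a = 3390 + 7819 = 11209 km = 1.121×10⁷ m.
Specific energy ε = v²/2 − μ/r = -2.819×10⁶ J/kg, so a = −μ/(2ε) = 7.598×10⁶ m.
The apsides satisfy r_p + r_a = 2a, so the periapsis radius is 2a − r_a = 3.987×10⁶ m = 3987.0 km.
Periapsis altitude = 3987.0 − 3390 = 596.98 km.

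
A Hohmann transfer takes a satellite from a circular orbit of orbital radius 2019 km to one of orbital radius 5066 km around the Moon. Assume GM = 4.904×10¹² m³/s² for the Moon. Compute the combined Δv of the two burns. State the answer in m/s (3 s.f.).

Δv_total ≈ 546 m/s

r₁ = 2019 km = 2.019×10⁶ m.
r₂ = 5066 km = 5.066×10⁶ m.
Transfer ellipse a_t = (r₁ + r₂)/2 = 3.542×10⁶ m.
At r₁: circular v_c1 = √(μ/r₁) = 1559 m/s; transfer-perilune v_p = √[μ(2/r₁ − 1/a_t)] = 1864 m/s.
Δv₁ = v_p − v_c1 = 305.2 m/s.
At r₂: circular v_c2 = √(μ/r₂) = 983.9 m/s; transfer-apolune v_a = √[μ(2/r₂ − 1/a_t)] = 742.8 m/s.
Δv₂ = v_c2 − v_a = 241.1 m/s.
Total Δv = Δv₁ + Δv₂ = 546.3 m/s.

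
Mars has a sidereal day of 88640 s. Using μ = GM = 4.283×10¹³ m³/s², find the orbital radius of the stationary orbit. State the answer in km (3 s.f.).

A synchronous orbit has period T, so by Kepler's third law a = (μT²/4π²)^(1/3).
μT²/4π² = 4.283×10¹³ × (8.864×10⁴)² / 39.48 = 8.524×10²¹ m³.
a = 2.043×10⁷ m = 20428 km.

r_sync ≈ 20400 km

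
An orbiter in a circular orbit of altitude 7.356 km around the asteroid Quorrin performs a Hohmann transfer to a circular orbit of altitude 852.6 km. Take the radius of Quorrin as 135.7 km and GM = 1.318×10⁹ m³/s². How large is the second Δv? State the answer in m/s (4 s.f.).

r₁ = 135.7 + 7.356 = 143.06 km = 1.4306×10⁵ m.
r₂ = 135.7 + 852.6 = 988.30 km = 9.8830×10⁵ m.
Transfer ellipse a_t = (r₁ + r₂)/2 = 5.657×10⁵ m.
At r₁: circular v_c1 = √(μ/r₁) = 95.99 m/s; transfer-periapsis v_p = √[μ(2/r₁ − 1/a_t)] = 126.9 m/s.
At r₂: circular v_c2 = √(μ/r₂) = 36.52 m/s; transfer-apoapsis v_a = √[μ(2/r₂ − 1/a_t)] = 18.36 m/s.
Δv₂ = v_c2 − v_a = 18.15 m/s.

Δv ≈ 18.15 m/s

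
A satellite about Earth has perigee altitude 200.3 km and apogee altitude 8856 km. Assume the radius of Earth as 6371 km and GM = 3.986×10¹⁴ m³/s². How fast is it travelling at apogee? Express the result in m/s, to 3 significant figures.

v ≈ 3970 m/s

r_p = 6371 + 200.3 = 6571.3 km = 6.5713×10⁶ m.
r_a = 6371 + 8856 = 15227 km = 1.5227×10⁷ m.
Semi-major axis a = (r_p + r_a)/2 = 10899 km = 1.090×10⁷ m.
Vis-viva: v² = μ(2/r − 1/a) = 3.986×10¹⁴ × (1.313×10⁻⁷ − 9.175×10⁻⁸) = 1.578×10⁷ m²/s².
v = 3973 m/s.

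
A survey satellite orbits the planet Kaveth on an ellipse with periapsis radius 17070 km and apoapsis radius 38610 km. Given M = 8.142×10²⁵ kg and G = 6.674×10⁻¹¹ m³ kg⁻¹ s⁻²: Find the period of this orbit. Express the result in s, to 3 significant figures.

μ = GM = 6.674×10⁻¹¹ × 8.142×10²⁵ = 5.434×10¹⁵ m³/s².
Semi-major axis a = (r_p + r_a)/2 = (17070 + 38610)/2 = 27840 km = 2.784×10⁷ m.
By Kepler's third law T = 2π√(a³/μ) = 2π × 1.993×10³ = 1.252×10⁴ s.

T ≈ 12500 s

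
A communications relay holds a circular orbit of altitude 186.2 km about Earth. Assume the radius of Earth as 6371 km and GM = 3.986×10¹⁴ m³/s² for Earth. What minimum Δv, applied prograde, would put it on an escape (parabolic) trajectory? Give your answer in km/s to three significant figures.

Δv ≈ 3.23 km/s

r = 6371 + 186.2 = 6557.2 km = 6.5572×10⁶ m.
Circular speed v_c = √(μ/r) = 7797 m/s.
Escape speed v_esc = √(2μ/r) = √2 × v_c = 11030 m/s.
Δv = v_esc − v_c = 3229 m/s = 3.229 km/s.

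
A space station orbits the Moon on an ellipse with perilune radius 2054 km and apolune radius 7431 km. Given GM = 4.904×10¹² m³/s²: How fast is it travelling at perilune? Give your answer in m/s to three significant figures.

Semi-major axis a = (r_p + r_a)/2 = 4742.5 km = 4.742×10⁶ m.
Vis-viva: v² = μ(2/r − 1/a) = 4.904×10¹² × (9.737×10⁻⁷ − 2.109×10⁻⁷) = 3.741×10⁶ m²/s².
v = 1934 m/s.

v ≈ 1930 m/s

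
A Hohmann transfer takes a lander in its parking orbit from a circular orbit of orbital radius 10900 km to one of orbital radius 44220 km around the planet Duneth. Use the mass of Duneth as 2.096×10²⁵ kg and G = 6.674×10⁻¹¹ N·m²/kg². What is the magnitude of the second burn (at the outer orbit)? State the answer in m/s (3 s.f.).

Δv ≈ 2090 m/s

μ = GM = 6.674×10⁻¹¹ × 2.096×10²⁵ = 1.399×10¹⁵ m³/s².
r₁ = 10900 km = 1.090×10⁷ m.
r₂ = 44220 km = 4.422×10⁷ m.
Transfer ellipse a_t = (r₁ + r₂)/2 = 2.756×10⁷ m.
At r₁: circular v_c1 = √(μ/r₁) = 11330 m/s; transfer-periapsis v_p = √[μ(2/r₁ − 1/a_t)] = 14350 m/s.
At r₂: circular v_c2 = √(μ/r₂) = 5624 m/s; transfer-apoapsis v_a = √[μ(2/r₂ − 1/a_t)] = 3537 m/s.
Δv₂ = v_c2 − v_a = 2087 m/s.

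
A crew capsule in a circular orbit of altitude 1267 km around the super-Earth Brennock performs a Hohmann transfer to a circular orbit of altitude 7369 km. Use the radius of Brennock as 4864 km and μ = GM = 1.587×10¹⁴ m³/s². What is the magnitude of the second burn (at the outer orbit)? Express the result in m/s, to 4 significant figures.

Δv ≈ 658.6 m/s

r₁ = 4864 + 1267 = 6131.0 km = 6.1310×10⁶ m.
r₂ = 4864 + 7369 = 12233 km = 1.2233×10⁷ m.
Transfer ellipse a_t = (r₁ + r₂)/2 = 9.182×10⁶ m.
At r₁: circular v_c1 = √(μ/r₁) = 5088 m/s; transfer-periapsis v_p = √[μ(2/r₁ − 1/a_t)] = 5872 m/s.
At r₂: circular v_c2 = √(μ/r₂) = 3602 m/s; transfer-apoapsis v_a = √[μ(2/r₂ − 1/a_t)] = 2943 m/s.
Δv₂ = v_c2 − v_a = 658.6 m/s.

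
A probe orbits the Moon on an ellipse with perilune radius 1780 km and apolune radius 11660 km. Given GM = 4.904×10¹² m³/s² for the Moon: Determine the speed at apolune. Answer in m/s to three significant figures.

Semi-major axis a = (r_p + r_a)/2 = 6720.0 km = 6.720×10⁶ m.
Vis-viva: v² = μ(2/r − 1/a) = 4.904×10¹² × (1.715×10⁻⁷ − 1.488×10⁻⁷) = 1.114×10⁵ m²/s².
v = 333.8 m/s.

v ≈ 334 m/s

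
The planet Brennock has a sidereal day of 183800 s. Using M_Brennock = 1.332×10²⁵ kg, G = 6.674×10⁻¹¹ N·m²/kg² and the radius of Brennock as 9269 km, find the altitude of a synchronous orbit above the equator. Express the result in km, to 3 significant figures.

h_sync ≈ 82000 km

μ = GM = 6.674×10⁻¹¹ × 1.332×10²⁵ = 8.890×10¹⁴ m³/s².
A synchronous orbit has period T, so by Kepler's third law a = (μT²/4π²)^(1/3).
μT²/4π² = 8.890×10¹⁴ × (1.838×10⁵)² / 39.48 = 7.607×10²³ m³.
a = 9.129×10⁷ m = 91287 km.
Altitude h = a − R = 91287 − 9269 = 82018 km.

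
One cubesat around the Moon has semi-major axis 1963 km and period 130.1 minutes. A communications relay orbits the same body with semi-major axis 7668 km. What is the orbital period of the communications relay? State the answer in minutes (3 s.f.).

T₂ ≈ 1000 minutes

Kepler's third law: T² ∝ a³, so T₂ = T₁ (a₂/a₁)^(3/2).
a₂/a₁ = 3.906, (a₂/a₁)^(3/2) = 7.720.
T₂ = 130.1 × 7.720 = 1004 minutes.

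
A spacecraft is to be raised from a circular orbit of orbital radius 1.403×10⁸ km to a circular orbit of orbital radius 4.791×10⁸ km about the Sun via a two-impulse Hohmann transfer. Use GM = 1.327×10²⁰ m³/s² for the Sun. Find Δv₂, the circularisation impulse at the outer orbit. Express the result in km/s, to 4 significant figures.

r₁ = 1.403×10⁸ km = 1.403×10¹¹ m.
r₂ = 4.791×10⁸ km = 4.791×10¹¹ m.
Transfer ellipse a_t = (r₁ + r₂)/2 = 3.097×10¹¹ m.
At r₁: circular v_c1 = √(μ/r₁) = 30750 m/s; transfer-perihelion v_p = √[μ(2/r₁ − 1/a_t)] = 38250 m/s.
At r₂: circular v_c2 = √(μ/r₂) = 16640 m/s; transfer-aphelion v_a = √[μ(2/r₂ − 1/a_t)] = 11200 m/s.
Δv₂ = v_c2 − v_a = 5441 m/s.
= 5.441 km/s.

Δv ≈ 5.441 km/s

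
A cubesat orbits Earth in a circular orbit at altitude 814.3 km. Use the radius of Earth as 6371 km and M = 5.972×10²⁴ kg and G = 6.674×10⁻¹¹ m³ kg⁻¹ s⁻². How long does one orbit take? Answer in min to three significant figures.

μ = GM = 6.674×10⁻¹¹ × 5.972×10²⁴ = 3.986×10¹⁴ m³/s².
r = 6371 + 814.3 = 7185.3 km = 7.1853×10⁶ m.
Kepler's third law: T = 2π√(r³/μ) = 2π√((7.185×10⁶)³ / 3.986×10¹⁴).
r³/μ = 9.307×10⁵ s², so T = 2π × 9.647×10² = 6.062×10³ s.
Converting: 6.062×10³ s ÷ 60.00 = 101.0 min.

T ≈ 101 min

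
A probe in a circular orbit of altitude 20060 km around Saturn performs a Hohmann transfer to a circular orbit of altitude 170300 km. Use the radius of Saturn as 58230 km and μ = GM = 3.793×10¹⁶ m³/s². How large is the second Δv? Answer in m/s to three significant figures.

r₁ = 58230 + 20060 = 78290 km = 7.8290×10⁷ m.
r₂ = 58230 + 170300 = 228530 km = 2.2853×10⁸ m.
Transfer ellipse a_t = (r₁ + r₂)/2 = 1.534×10⁸ m.
At r₁: circular v_c1 = √(μ/r₁) = 22010 m/s; transfer-perikrone v_p = √[μ(2/r₁ − 1/a_t)] = 26860 m/s.
At r₂: circular v_c2 = √(μ/r₂) = 12880 m/s; transfer-apokrone v_a = √[μ(2/r₂ − 1/a_t)] = 9203 m/s.
Δv₂ = v_c2 − v_a = 3680 m/s.

Δv ≈ 3680 m/s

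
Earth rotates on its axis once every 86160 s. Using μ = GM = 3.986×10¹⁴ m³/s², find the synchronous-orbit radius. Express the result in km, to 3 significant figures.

r_sync ≈ 42200 km

A synchronous orbit has period T, so by Kepler's third law a = (μT²/4π²)^(1/3).
μT²/4π² = 3.986×10¹⁴ × (8.616×10⁴)² / 39.48 = 7.495×10²² m³.
a = 4.216×10⁷ m = 42163 km.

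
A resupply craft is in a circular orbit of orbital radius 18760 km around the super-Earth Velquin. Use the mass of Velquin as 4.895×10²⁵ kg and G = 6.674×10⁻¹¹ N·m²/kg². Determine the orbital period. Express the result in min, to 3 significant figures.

μ = GM = 6.674×10⁻¹¹ × 4.895×10²⁵ = 3.267×10¹⁵ m³/s².
r = 18760 km = 1.876×10⁷ m.
Kepler's third law: T = 2π√(r³/μ) = 2π√((1.876×10⁷)³ / 3.267×10¹⁵).
r³/μ = 2.021×10⁶ s², so T = 2π × 1.422×10³ = 8.932×10³ s.
Converting: 8.932×10³ s ÷ 60.00 = 148.9 min.

T ≈ 149 min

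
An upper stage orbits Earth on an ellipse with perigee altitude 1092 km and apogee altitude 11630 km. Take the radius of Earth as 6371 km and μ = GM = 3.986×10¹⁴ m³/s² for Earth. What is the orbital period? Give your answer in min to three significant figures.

T ≈ 238 min

r_p = 6371 + 1092 = 7463.0 km = 7.4630×10⁶ m.
r_a = 6371 + 11630 = 18001 km = 1.8001×10⁷ m.
Semi-major axis a = (r_p + r_a)/2 = (7463.0 + 18001)/2 = 12732 km = 1.273×10⁷ m.
By Kepler's third law T = 2π√(a³/μ) = 2π × 2.275×10³ = 1.430×10⁴ s.
= 238.3 min.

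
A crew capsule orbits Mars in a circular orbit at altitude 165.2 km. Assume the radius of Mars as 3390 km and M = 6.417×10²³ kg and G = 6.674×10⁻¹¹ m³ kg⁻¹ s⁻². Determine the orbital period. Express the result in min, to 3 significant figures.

μ = GM = 6.674×10⁻¹¹ × 6.417×10²³ = 4.283×10¹³ m³/s².
r = 3390 + 165.2 = 3555.2 km = 3.5552×10⁶ m.
Kepler's third law: T = 2π√(r³/μ) = 2π√((3.555×10⁶)³ / 4.283×10¹³).
r³/μ = 1.049×10⁶ s², so T = 2π × 1.024×10³ = 6.436×10³ s.
Converting: 6.436×10³ s ÷ 60.00 = 107.3 min.

T ≈ 107 min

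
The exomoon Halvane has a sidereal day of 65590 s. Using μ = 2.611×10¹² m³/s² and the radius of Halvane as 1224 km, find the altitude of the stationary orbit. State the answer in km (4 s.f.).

h_sync ≈ 5353 km

A synchronous orbit has period T, so by Kepler's third law a = (μT²/4π²)^(1/3).
μT²/4π² = 2.611×10¹² × (6.559×10⁴)² / 39.48 = 2.845×10²⁰ m³.
a = 6.577×10⁶ m = 6577.2 km.
Altitude h = a − R = 6577.2 − 1224 = 5353.2 km.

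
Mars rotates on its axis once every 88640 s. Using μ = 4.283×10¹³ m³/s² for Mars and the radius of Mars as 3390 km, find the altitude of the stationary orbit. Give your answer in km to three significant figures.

h_sync ≈ 17000 km

A synchronous orbit has period T, so by Kepler's third law a = (μT²/4π²)^(1/3).
μT²/4π² = 4.283×10¹³ × (8.864×10⁴)² / 39.48 = 8.524×10²¹ m³.
a = 2.043×10⁷ m = 20428 km.
Altitude h = a − R = 20428 − 3390 = 17038 km.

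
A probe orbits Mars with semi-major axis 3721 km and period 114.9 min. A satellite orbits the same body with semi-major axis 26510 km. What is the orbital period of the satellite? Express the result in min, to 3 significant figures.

T₂ ≈ 2180 min

Kepler's third law: T² ∝ a³, so T₂ = T₁ (a₂/a₁)^(3/2).
a₂/a₁ = 7.124, (a₂/a₁)^(3/2) = 19.02.
T₂ = 114.9 × 19.02 = 2185 min.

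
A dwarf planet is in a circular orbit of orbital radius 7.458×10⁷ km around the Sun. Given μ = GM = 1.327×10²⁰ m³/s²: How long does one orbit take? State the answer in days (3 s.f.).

r = 7.458×10⁷ km = 7.458×10¹⁰ m.
Kepler's third law: T = 2π√(r³/μ) = 2π√((7.458×10¹⁰)³ / 1.327×10²⁰).
r³/μ = 3.126×10¹² s², so T = 2π × 1.768×10⁶ = 1.111×10⁷ s.
Converting: 1.111×10⁷ s ÷ 86400 = 128.6 days.

T ≈ 129 days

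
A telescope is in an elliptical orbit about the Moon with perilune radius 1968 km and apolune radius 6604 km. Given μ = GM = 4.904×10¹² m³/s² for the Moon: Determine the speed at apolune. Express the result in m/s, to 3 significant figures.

v ≈ 584 m/s

Semi-major axis a = (r_p + r_a)/2 = 4286.0 km = 4.286×10⁶ m.
Vis-viva: v² = μ(2/r − 1/a) = 4.904×10¹² × (3.028×10⁻⁷ − 2.333×10⁻⁷) = 3.410×10⁵ m²/s².
v = 583.9 m/s.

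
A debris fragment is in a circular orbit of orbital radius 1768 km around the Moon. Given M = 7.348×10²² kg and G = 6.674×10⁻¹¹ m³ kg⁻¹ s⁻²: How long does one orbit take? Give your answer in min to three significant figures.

T ≈ 111 min

μ = GM = 6.674×10⁻¹¹ × 7.348×10²² = 4.904×10¹² m³/s².
r = 1768 km = 1.768×10⁶ m.
Kepler's third law: T = 2π√(r³/μ) = 2π√((1.768×10⁶)³ / 4.904×10¹²).
r³/μ = 1.127×10⁶ s², so T = 2π × 1.062×10³ = 6.670×10³ s.
Converting: 6.670×10³ s ÷ 60.00 = 111.2 min.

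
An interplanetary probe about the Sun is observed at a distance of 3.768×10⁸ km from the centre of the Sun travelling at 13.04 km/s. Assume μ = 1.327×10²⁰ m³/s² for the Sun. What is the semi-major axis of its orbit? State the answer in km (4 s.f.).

a ≈ 2.484×10⁸ km

r = 3.768×10¹¹ m.
Specific orbital energy ε = v²/2 − μ/r = (13040)²/2 − 1.327×10²⁰/3.768×10¹¹ = -2.672×10⁸ J/kg.
Since ε = −μ/(2a), a = −μ/(2ε) = 2.484×10¹¹ m = 2.4836×10⁸ km.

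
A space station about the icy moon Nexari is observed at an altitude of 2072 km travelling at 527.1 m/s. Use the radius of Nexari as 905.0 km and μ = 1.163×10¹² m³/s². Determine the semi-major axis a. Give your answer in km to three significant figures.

r = 905.0 + 2072 = 2977.0 km = 2.977×10⁶ m.
Vis-viva rearranged: 1/a = 2/r − v²/μ = 6.718×10⁻⁷ − 2.389×10⁻⁷ = 4.329×10⁻⁷ m⁻¹.
a = 2.310×10⁶ m = 2309.9 km.

a ≈ 2310 km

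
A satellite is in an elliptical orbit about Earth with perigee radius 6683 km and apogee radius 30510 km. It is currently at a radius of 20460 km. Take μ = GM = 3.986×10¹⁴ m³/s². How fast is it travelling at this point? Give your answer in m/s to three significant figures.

v ≈ 4190 m/s

Semi-major axis a = (r_p + r_a)/2 = 18596 km = 1.860×10⁷ m.
Vis-viva: v² = μ(2/r − 1/a) = 3.986×10¹⁴ × (9.775×10⁻⁸ − 5.377×10⁻⁸) = 1.753×10⁷ m²/s².
v = 4187 m/s.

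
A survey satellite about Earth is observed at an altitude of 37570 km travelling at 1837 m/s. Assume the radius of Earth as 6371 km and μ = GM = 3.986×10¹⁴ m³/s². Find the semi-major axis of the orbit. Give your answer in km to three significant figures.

r = 6371 + 37570 = 43941 km = 4.394×10⁷ m.
Specific orbital energy ε = v²/2 − μ/r = (1837)²/2 − 3.986×10¹⁴/4.394×10⁷ = -7.384×10⁶ J/kg.
Since ε = −μ/(2a), a = −μ/(2ε) = 2.699×10⁷ m = 26991 km.

a ≈ 27000 km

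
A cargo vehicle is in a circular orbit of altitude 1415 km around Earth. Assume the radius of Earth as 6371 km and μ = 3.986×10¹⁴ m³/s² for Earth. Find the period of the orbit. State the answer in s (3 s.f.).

r = 6371 + 1415 = 7786.0 km = 7.7860×10⁶ m.
Kepler's third law: T = 2π√(r³/μ) = 2π√((7.786×10⁶)³ / 3.986×10¹⁴).
r³/μ = 1.184×10⁶ s², so T = 2π × 1.088×10³ = 6.837×10³ s.

T ≈ 6840 s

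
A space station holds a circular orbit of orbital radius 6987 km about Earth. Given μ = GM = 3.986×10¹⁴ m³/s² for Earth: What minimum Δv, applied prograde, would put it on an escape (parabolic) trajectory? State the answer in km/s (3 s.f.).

r = 6987 km = 6.987×10⁶ m.
Circular speed v_c = √(μ/r) = 7553 m/s.
Escape speed v_esc = √(2μ/r) = √2 × v_c = 10680 m/s.
Δv = v_esc − v_c = 3129 m/s = 3.129 km/s.

Δv ≈ 3.13 km/s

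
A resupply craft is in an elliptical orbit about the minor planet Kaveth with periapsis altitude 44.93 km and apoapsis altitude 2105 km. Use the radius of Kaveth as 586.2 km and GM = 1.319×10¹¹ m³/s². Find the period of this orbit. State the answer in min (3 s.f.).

T ≈ 617 min

r_p = 586.2 + 44.93 = 631.13 km = 6.3113×10⁵ m.
r_a = 586.2 + 2105 = 2691.2 km = 2.6912×10⁶ m.
Semi-major axis a = (r_p + r_a)/2 = (631.13 + 2691.2)/2 = 1661.2 km = 1.661×10⁶ m.
By Kepler's third law T = 2π√(a³/μ) = 2π × 5.895×10³ = 3.704×10⁴ s.
= 617.3 min.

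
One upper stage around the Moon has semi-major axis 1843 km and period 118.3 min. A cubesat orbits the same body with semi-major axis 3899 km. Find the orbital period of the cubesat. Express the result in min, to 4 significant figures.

T₂ ≈ 364.0 min

Kepler's third law: T² ∝ a³, so T₂ = T₁ (a₂/a₁)^(3/2).
a₂/a₁ = 2.116, (a₂/a₁)^(3/2) = 3.077.
T₂ = 118.3 × 3.077 = 364.0 min.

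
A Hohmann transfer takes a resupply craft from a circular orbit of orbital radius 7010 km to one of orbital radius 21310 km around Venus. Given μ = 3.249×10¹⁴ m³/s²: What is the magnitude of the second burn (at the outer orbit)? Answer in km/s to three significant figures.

Δv ≈ 1.16 km/s

r₁ = 7010 km = 7.010×10⁶ m.
r₂ = 21310 km = 2.131×10⁷ m.
Transfer ellipse a_t = (r₁ + r₂)/2 = 1.416×10⁷ m.
At r₁: circular v_c1 = √(μ/r₁) = 6808 m/s; transfer-periapsis v_p = √[μ(2/r₁ − 1/a_t)] = 8352 m/s.
At r₂: circular v_c2 = √(μ/r₂) = 3905 m/s; transfer-apoapsis v_a = √[μ(2/r₂ − 1/a_t)] = 2747 m/s.
Δv₂ = v_c2 − v_a = 1157 m/s.
= 1.157 km/s.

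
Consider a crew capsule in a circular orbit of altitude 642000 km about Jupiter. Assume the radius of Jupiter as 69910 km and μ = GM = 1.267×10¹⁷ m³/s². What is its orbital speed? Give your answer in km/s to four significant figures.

v ≈ 13.34 km/s

r = 69910 + 642000 = 711910 km = 7.1191×10⁸ m.
For a circular orbit v = √(μ/r) = √(1.267×10¹⁷ / 7.119×10⁸) = √(1.780×10⁸) = 13340 m/s.
That is 13.34 km/s.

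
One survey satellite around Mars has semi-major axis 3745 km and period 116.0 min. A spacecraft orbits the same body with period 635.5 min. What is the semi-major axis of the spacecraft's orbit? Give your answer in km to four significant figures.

Kepler's third law: a³ ∝ T², so a₂ = a₁ (T₂/T₁)^(2/3).
T₂/T₁ = 5.478, (T₂/T₁)^(2/3) = 3.108.
a₂ = 3745 × 3.108 = 11640 km.

a₂ ≈ 11640 km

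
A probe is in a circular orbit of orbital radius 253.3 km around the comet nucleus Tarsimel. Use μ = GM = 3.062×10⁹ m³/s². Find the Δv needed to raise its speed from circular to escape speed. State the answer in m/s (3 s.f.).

r = 253.3 km = 2.533×10⁵ m.
Circular speed v_c = √(μ/r) = 109.9 m/s.
Escape speed v_esc = √(2μ/r) = √2 × v_c = 155.5 m/s.
Δv = v_esc − v_c = 45.54 m/s.

Δv ≈ 45.5 m/s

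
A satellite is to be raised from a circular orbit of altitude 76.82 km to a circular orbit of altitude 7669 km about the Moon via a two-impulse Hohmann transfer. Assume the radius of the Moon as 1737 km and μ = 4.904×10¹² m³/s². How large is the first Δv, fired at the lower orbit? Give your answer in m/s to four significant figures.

r₁ = 1737 + 76.82 = 1813.8 km = 1.8138×10⁶ m.
r₂ = 1737 + 7669 = 9406.0 km = 9.4060×10⁶ m.
Transfer ellipse a_t = (r₁ + r₂)/2 = 5.610×10⁶ m.
At r₁: circular v_c1 = √(μ/r₁) = 1644 m/s; transfer-perilune v_p = √[μ(2/r₁ − 1/a_t)] = 2129 m/s.
Δv₁ = v_p − v_c1 = 484.8 m/s.

Δv ≈ 484.8 m/s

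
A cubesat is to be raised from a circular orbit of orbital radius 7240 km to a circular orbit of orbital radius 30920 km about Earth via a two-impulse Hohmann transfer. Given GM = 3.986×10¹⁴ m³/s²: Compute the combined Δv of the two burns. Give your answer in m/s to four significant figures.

Δv_total ≈ 3404 m/s

r₁ = 7240 km = 7.240×10⁶ m.
r₂ = 30920 km = 3.092×10⁷ m.
Transfer ellipse a_t = (r₁ + r₂)/2 = 1.908×10⁷ m.
At r₁: circular v_c1 = √(μ/r₁) = 7420 m/s; transfer-perigee v_p = √[μ(2/r₁ − 1/a_t)] = 9446 m/s.
Δv₁ = v_p − v_c1 = 2026 m/s.
At r₂: circular v_c2 = √(μ/r₂) = 3590 m/s; transfer-apogee v_a = √[μ(2/r₂ − 1/a_t)] = 2212 m/s.
Δv₂ = v_c2 − v_a = 1379 m/s.
Total Δv = Δv₁ + Δv₂ = 3404 m/s.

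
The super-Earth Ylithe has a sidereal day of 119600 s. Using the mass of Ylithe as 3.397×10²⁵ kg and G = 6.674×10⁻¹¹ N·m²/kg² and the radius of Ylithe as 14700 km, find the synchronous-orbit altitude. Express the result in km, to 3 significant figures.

h_sync ≈ 79000 km

μ = GM = 6.674×10⁻¹¹ × 3.397×10²⁵ = 2.267×10¹⁵ m³/s².
A synchronous orbit has period T, so by Kepler's third law a = (μT²/4π²)^(1/3).
μT²/4π² = 2.267×10¹⁵ × (1.196×10⁵)² / 39.48 = 8.215×10²³ m³.
a = 9.365×10⁷ m = 93654 km.
Altitude h = a − R = 93654 − 14700 = 78954 km.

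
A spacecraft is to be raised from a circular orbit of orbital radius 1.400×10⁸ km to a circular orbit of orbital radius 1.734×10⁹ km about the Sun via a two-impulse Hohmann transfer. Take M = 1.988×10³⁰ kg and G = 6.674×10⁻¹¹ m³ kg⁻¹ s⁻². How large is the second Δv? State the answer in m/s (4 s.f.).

μ = GM = 6.674×10⁻¹¹ × 1.988×10³⁰ = 1.327×10²⁰ m³/s².
r₁ = 1.400×10⁸ km = 1.400×10¹¹ m.
r₂ = 1.734×10⁹ km = 1.734×10¹² m.
Transfer ellipse a_t = (r₁ + r₂)/2 = 9.370×10¹¹ m.
At r₁: circular v_c1 = √(μ/r₁) = 30780 m/s; transfer-perihelion v_p = √[μ(2/r₁ − 1/a_t)] = 41880 m/s.
At r₂: circular v_c2 = √(μ/r₂) = 8747 m/s; transfer-aphelion v_a = √[μ(2/r₂ − 1/a_t)] = 3381 m/s.
Δv₂ = v_c2 − v_a = 5366 m/s.

Δv ≈ 5366 m/s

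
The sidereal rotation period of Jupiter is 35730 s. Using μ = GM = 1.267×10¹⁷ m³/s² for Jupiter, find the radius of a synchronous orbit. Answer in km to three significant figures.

r_sync ≈ 1.60×10⁵ km

A synchronous orbit has period T, so by Kepler's third law a = (μT²/4π²)^(1/3).
μT²/4π² = 1.267×10¹⁷ × (3.573×10⁴)² / 39.48 = 4.097×10²⁴ m³.
a = 1.600×10⁸ m = 1.6002×10⁵ km.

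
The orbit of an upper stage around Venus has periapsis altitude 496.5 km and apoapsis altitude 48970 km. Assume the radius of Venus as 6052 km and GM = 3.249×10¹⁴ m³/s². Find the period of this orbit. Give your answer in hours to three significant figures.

r_p = 6052 + 496.5 = 6548.5 km = 6.5485×10⁶ m.
r_a = 6052 + 48970 = 55022 km = 5.5022×10⁷ m.
Semi-major axis a = (r_p + r_a)/2 = (6548.5 + 55022)/2 = 30785 km = 3.079×10⁷ m.
By Kepler's third law T = 2π√(a³/μ) = 2π × 9.476×10³ = 5.954×10⁴ s.
= 16.54 hours.

T ≈ 16.5 hours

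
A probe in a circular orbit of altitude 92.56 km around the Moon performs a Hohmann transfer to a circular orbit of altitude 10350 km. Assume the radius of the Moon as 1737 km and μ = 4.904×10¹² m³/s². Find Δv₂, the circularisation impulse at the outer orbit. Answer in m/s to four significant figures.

Δv ≈ 310.3 m/s

r₁ = 1737 + 92.56 = 1829.6 km = 1.8296×10⁶ m.
r₂ = 1737 + 10350 = 12087 km = 1.2087×10⁷ m.
Transfer ellipse a_t = (r₁ + r₂)/2 = 6.958×10⁶ m.
At r₁: circular v_c1 = √(μ/r₁) = 1637 m/s; transfer-perilune v_p = √[μ(2/r₁ − 1/a_t)] = 2158 m/s.
At r₂: circular v_c2 = √(μ/r₂) = 637.0 m/s; transfer-apolune v_a = √[μ(2/r₂ − 1/a_t)] = 326.6 m/s.
Δv₂ = v_c2 − v_a = 310.3 m/s.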